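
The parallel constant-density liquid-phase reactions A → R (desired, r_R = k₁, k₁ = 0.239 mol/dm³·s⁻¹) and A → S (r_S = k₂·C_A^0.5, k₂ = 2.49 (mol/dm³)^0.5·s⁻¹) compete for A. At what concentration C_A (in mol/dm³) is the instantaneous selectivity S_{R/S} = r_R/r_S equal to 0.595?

0.0260 mol/dm³

S_{R/S} = (k₁/k₂)·C_A^-0.5 ⇒ C_A = (S·k₂/k₁)^(-2).
= (0.595×2.49/0.239)^(-2) = (6.199)^(-2) = 0.0260 mol/dm³.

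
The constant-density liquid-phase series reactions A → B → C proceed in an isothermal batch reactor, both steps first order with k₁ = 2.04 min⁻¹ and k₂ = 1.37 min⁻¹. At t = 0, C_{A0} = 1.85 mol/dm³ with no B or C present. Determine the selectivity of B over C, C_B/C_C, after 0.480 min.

2.28

Solving the coupled first-order balances gives C_B(t) = [k₁/(k₂−k₁)]·C_{A0}·(e^(−k₁t) − e^(−k₂t)).
e^(−k₁t) = e^(−2.04×0.480) = e^(−0.9792) = 0.3756; e^(−k₂t) = e^(−0.6576) = 0.5181.
C_B = 2.04×1.85/(1.37−2.04) × (0.3756−0.5181) = (-5.633)×(-0.1425) = 0.8026 mol/dm³.
C_A = C_{A0}e^(−k₁t) = 0.6949 mol/dm³, so C_C = C_{A0}−C_A−C_B = 0.3525 mol/dm³; C_B/C_C = 2.28.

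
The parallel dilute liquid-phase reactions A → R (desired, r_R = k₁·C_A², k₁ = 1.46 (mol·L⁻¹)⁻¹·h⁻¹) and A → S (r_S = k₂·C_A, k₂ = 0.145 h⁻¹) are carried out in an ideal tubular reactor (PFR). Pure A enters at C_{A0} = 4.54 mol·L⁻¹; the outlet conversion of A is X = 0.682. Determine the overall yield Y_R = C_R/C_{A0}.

C_A = C_{A0}(1−X) = 1.444 mol·L⁻¹.
Along a PFR/batch, dC_S/dC_A = −r_S/(r_R+r_S) = −k₂/(k₂+k₁·C_A).
Integrating from C_{A0} to C_A: C_S = (0.145/1.46)·ln[(0.145+1.46·4.54)/(0.145+1.46·1.44)] = 0.09932·ln(6.773/2.253) = 0.1093 mol·L⁻¹.
Then C_R = (C_{A0}−C_A) − C_S = 3.096 − 0.1093 = 2.987 mol·L⁻¹.
Y_R = C_R/C_{A0} = 2.987/4.54 = 0.658.

0.658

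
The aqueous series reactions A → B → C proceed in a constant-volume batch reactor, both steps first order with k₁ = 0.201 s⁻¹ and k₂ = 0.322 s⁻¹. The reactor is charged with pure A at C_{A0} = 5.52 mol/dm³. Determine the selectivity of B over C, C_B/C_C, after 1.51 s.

3.59

For first-order series with pure A initially, C_B(t) = k₁C_{A0}/(k₂−k₁)·(e^(−k₁t) − e^(−k₂t)).
e^(−k₁t) = e^(−0.201×1.51) = e^(−0.3035) = 0.7382; e^(−k₂t) = e^(−0.4862) = 0.6149.
C_B = 0.201×5.52/(0.322−0.201) × (0.7382−0.6149) = 9.170×0.1233 = 1.130 mol/dm³.
C_A = C_{A0}e^(−k₁t) = 4.075 mol/dm³, so C_C = C_{A0}−C_A−C_B = 0.3146 mol/dm³; C_B/C_C = 3.59.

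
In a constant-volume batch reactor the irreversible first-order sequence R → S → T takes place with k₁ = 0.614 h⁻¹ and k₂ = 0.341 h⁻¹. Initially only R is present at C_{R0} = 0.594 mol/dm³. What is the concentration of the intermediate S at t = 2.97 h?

0.270 mol/dm³

Solving the coupled first-order balances gives C_S(t) = [k₁/(k₂−k₁)]·C_{R0}·(e^(−k₁t) − e^(−k₂t)).
e^(−k₁t) = e^(−0.614×2.97) = e^(−1.824) = 0.1614; e^(−k₂t) = e^(−1.013) = 0.3632.
C_S = 0.614×0.594/(0.341−0.614) × (0.1614−0.3632) = (-1.336)×(-0.2018) = 0.2695 mol/dm³.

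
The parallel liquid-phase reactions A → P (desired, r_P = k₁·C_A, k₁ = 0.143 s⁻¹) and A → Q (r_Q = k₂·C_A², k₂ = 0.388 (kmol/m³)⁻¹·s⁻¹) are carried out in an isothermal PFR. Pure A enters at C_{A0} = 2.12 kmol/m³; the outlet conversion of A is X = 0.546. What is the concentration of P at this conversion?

C_A = C_{A0}(1−X) = 0.9625 kmol/m³.
Along a PFR/batch, dC_P/dC_A = −r_P/(r_P+r_Q) = −k₁/(k₁+k₂·C_A).
Integrating from C_{A0} to C_A: C_P = (0.143/0.388)·ln[(0.143+0.388·2.12)/(0.143+0.388·0.962)] = 0.3686·ln(0.9656/0.5164) = 0.2306 kmol/m³.

0.231 kmol/m³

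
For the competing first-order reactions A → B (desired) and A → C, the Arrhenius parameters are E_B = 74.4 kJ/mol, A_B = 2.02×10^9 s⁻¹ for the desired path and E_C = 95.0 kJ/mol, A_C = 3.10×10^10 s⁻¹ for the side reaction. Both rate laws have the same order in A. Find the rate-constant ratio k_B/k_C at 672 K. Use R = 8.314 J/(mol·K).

2.60

With equal orders, S_{B/C} = k_B/k_C = (A_B/A_C)·exp[(E_C−E_B)/(RT)].
(E_C−E_B)/(RT) = (95.0−74.4)×10³/(8.314×672) = 20600/5587 = 3.687.
k_B/k_C = (2.02×10^9/3.10×10^10)·exp(3.687) = 0.06516 × 39.93 = 2.60.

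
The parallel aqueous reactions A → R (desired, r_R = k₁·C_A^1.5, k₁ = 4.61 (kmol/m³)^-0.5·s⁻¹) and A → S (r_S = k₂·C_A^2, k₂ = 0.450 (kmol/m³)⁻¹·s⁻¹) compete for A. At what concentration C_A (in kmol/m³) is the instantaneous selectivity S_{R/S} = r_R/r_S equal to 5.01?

S_{R/S} = (k₁/k₂)·C_A^-0.5 ⇒ C_A = (S·k₂/k₁)^(-2).
= (5.01×0.450/4.61)^(-2) = (0.4890)^(-2) = 4.18 kmol/m³.

4.18 kmol/m³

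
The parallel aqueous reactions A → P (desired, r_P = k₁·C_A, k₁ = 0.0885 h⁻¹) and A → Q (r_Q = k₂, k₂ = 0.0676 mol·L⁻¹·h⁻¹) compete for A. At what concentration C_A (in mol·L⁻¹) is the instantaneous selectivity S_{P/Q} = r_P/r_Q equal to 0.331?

S_{P/Q} = (k₁/k₂)·C_A ⇒ C_A = S·k₂/k₁.
= 0.331×0.0676/0.0885 = 0.253 mol·L⁻¹.

0.253 mol·L⁻¹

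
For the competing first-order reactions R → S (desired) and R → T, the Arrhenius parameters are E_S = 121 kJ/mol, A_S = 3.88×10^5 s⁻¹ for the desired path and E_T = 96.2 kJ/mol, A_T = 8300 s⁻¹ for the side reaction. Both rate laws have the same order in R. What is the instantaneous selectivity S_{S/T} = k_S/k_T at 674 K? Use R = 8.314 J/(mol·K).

0.559

k_S/k_T = (A_S/A_T)·exp[−(E_S−E_T)/(RT)] = (A_S/A_T)·exp[(E_T−E_S)/(RT)].
(E_T−E_S)/(RT) = (96.2−121)×10³/(8.314×674) = -24800/5604 = -4.426.
k_S/k_T = (3.88×10^5/8300)·exp(-4.426) = 46.75 × 0.01197 = 0.559.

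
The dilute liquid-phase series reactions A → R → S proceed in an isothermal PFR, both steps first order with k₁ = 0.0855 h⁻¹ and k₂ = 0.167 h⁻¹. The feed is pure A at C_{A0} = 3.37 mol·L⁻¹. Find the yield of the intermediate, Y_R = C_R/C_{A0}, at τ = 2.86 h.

0.171

Solving the coupled first-order balances gives C_R(τ) = [k₁/(k₂−k₁)]·C_{A0}·(e^(−k₁τ) − e^(−k₂τ)).
e^(−k₁τ) = e^(−0.0855×2.86) = e^(−0.2445) = 0.7831; e^(−k₂τ) = e^(−0.4776) = 0.6203.
C_R = 0.0855×3.37/(0.167−0.0855) × (0.7831−0.6203) = 3.535×0.1628 = 0.5756 mol·L⁻¹.
Y_R = C_R/C_{A0} = 0.5756/3.37 = 0.171.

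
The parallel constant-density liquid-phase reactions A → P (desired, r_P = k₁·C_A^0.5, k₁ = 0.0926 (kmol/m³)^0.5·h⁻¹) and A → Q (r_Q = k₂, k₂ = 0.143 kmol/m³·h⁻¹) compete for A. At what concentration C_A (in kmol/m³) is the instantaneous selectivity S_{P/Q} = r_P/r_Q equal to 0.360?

S_{P/Q} = (k₁/k₂)·C_A^0.5 ⇒ C_A = (S·k₂/k₁)^(2).
= (0.360×0.143/0.0926)^(2) = (0.5559)^(2) = 0.309 kmol/m³.

0.309 kmol/m³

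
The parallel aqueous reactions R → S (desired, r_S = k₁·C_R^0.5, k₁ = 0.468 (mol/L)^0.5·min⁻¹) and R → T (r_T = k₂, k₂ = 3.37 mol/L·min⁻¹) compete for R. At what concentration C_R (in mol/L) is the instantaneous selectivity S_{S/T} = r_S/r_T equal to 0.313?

S_{S/T} = (k₁/k₂)·C_R^0.5 ⇒ C_R = (S·k₂/k₁)^(2).
= (0.313×3.37/0.468)^(2) = (2.254)^(2) = 5.08 mol/L.

5.08 mol/L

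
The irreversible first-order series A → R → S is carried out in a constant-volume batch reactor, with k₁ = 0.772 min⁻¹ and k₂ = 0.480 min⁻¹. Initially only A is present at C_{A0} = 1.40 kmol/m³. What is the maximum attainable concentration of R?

0.641 kmol/m³

For a first-order series the maximum intermediate yield is C_{R,max}/C_{A0} = (k₁/k₂)^[k₂/(k₂−k₁)].
= (0.772/0.480)^(0.480/(0.480−0.772)) = (1.608)^(-1.644) = 0.4579.
C_{R,max} = 0.4579×1.40 = 0.641 kmol/m³.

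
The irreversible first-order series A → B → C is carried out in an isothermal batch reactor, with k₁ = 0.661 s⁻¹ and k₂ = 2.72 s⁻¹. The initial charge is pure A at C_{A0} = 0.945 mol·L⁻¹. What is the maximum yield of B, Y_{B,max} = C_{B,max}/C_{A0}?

For a first-order series the maximum intermediate yield is C_{B,max}/C_{A0} = (k₁/k₂)^[k₂/(k₂−k₁)].
= (0.661/2.72)^(2.72/(2.72−0.661)) = (0.2430)^(1.321) = 0.1543.

0.154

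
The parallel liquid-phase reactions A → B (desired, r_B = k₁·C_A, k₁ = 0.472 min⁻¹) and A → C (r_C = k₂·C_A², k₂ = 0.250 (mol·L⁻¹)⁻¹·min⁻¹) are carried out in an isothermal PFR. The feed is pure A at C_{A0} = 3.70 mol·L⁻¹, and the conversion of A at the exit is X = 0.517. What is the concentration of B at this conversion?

0.791 mol·L⁻¹

C_A = C_{A0}(1−X) = 1.787 mol·L⁻¹.
Along a PFR/batch, dC_B/dC_A = −r_B/(r_B+r_C) = −k₁/(k₁+k₂·C_A).
Integrating from C_{A0} to C_A: C_B = (0.472/0.250)·ln[(0.472+0.250·3.70)/(0.472+0.250·1.79)] = 1.888·ln(1.397/0.9188) = 0.7911 mol·L⁻¹.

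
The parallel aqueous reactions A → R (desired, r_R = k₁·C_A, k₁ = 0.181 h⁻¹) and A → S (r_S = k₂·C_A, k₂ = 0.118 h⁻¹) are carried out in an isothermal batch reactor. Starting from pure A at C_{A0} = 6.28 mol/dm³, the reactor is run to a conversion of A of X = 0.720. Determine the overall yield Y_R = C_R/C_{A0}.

0.436

C_A = C_{A0}(1−X) = 1.758 mol/dm³.
Both paths are first order in A, so the instantaneous fraction to R is constant: dC_R/d(−C_A) = k₁/(k₁+k₂) = 0.6054.
C_R = 0.6054·(C_{A0}−C_A) = 0.6054×4.522 = 2.74 mol/dm³.
Y_R = C_R/C_{A0} = 2.737/6.28 = 0.436.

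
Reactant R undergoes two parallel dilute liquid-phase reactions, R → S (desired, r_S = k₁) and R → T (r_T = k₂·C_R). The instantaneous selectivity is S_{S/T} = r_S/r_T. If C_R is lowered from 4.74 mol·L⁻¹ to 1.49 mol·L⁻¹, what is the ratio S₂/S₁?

3.18

S_{S/T} = (k₁/k₂)·C_R⁻¹, so S₂/S₁ = (C_{R,2}/C_{R,1})⁻¹.
= 4.74/1.49 = 3.18.
Selectivity toward S rises as C_R falls — low-concentration operation is favoured.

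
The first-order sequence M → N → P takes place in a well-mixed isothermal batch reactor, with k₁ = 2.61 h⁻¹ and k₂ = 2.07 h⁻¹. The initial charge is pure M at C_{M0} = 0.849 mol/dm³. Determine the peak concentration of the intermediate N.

Evaluating C_N at t_opt = ln(k₂/k₁)/(k₂−k₁) gives C_{N,max}/C_{M0} = (k₁/k₂)^[k₂/(k₂−k₁)].
= (2.61/2.07)^(2.07/(2.07−2.61)) = (1.261)^(-3.833) = 0.4112.
C_{N,max} = 0.4112×0.849 = 0.349 mol/dm³.

0.349 mol/dm³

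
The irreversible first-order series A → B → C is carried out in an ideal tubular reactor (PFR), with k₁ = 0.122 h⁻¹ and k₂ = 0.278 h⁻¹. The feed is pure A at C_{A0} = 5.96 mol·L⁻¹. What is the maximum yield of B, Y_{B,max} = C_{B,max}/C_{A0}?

Evaluating C_B at τ_opt = ln(k₂/k₁)/(k₂−k₁) gives C_{B,max}/C_{A0} = (k₁/k₂)^[k₂/(k₂−k₁)].
= (0.122/0.278)^(0.278/(0.278−0.122)) = (0.4388)^(1.782) = 0.2305.

0.230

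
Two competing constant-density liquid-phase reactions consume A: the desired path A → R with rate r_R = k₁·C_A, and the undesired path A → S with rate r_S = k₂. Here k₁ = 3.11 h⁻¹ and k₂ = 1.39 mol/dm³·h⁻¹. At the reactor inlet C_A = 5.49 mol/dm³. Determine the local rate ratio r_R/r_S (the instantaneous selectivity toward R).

S_{R/S} = r_R/r_S = (k₁·C_A)/(k₂) = (k₁/k₂)·C_A.
= (3.11×5.490) / (1.39) = 17.07/1.390 = 12.3.

12.3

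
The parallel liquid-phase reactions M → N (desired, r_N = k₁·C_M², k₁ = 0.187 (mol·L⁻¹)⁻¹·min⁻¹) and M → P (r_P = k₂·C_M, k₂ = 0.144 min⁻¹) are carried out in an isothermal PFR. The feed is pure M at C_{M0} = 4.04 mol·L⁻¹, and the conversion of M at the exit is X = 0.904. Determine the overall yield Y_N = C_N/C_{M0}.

C_M = C_{M0}(1−X) = 0.3878 mol·L⁻¹.
Along a PFR/batch, dC_P/dC_M = −r_P/(r_N+r_P) = −k₂/(k₂+k₁·C_M).
Integrating from C_{M0} to C_M: C_P = (0.144/0.187)·ln[(0.144+0.187·4.04)/(0.144+0.187·0.388)] = 0.7701·ln(0.8995/0.2165) = 1.097 mol·L⁻¹.
Then C_N = (C_{M0}−C_M) − C_P = 3.652 − 1.097 = 2.556 mol·L⁻¹.
Y_N = C_N/C_{M0} = 2.556/4.04 = 0.633.

0.633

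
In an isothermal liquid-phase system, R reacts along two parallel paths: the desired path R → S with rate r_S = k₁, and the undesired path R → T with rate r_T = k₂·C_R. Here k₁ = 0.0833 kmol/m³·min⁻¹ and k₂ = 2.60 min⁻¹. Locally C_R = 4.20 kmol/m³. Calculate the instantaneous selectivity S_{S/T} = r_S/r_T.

0.00763

S_{S/T} = r_S/r_T = (k₁)/(k₂·C_R) = (k₁/k₂)·C_R⁻¹.
= (0.0833) / (2.60×4.200) = 0.08330/10.92 = 0.00763.
The undesired path is higher order in R, so low C_R (CSTR or dilute feed) favours S.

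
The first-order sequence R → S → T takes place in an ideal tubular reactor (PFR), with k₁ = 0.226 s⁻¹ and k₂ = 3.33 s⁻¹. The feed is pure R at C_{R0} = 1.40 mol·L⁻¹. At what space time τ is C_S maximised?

0.867 s

For first-order series the maximum of C_S occurs at τ_opt = ln(k₂/k₁)/(k₂−k₁).
= ln(3.33/0.226)/(3.33−0.226) = ln(14.73)/3.104 = 2.690/3.104 = 0.867 s.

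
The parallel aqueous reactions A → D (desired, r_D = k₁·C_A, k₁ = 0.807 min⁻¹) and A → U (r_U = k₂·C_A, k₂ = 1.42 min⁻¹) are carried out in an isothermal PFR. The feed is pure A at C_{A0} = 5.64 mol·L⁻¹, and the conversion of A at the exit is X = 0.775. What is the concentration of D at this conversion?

C_A = C_{A0}(1−X) = 1.269 mol·L⁻¹.
Both paths are first order in A, so the instantaneous fraction to D is constant: dC_D/d(−C_A) = k₁/(k₁+k₂) = 0.3624.
C_D = 0.3624·(C_{A0}−C_A) = 0.3624×4.371 = 1.58 mol·L⁻¹.

1.58 mol·L⁻¹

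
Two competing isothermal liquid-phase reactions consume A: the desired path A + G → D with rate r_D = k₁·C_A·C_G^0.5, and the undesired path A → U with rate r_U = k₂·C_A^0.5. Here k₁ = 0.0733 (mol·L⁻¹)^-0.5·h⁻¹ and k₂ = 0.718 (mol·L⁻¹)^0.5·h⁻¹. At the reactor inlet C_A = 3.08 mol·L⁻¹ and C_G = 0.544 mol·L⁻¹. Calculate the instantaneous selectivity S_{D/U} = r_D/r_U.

0.132

S_{D/U} = r_D/r_U = (k₁·C_A·C_G^0.5)/(k₂·C_A^0.5) = (k₁/k₂)·C_A^0.5·C_G^0.5.
= (0.0733×3.080×0.5440^0.5) / (0.718×3.080^0.5) = 0.1665/1.260 = 0.132.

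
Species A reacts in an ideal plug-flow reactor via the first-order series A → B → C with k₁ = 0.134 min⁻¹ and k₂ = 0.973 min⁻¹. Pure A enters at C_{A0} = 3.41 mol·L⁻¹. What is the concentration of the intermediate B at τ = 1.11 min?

0.284 mol·L⁻¹

The intermediate concentration in a first-order A→B→C sequence is C_B = k₁C_{A0}(e^(−k₁τ) − e^(−k₂τ))/(k₂−k₁).
e^(−k₁τ) = e^(−0.134×1.11) = e^(−0.1487) = 0.8618; e^(−k₂τ) = e^(−1.080) = 0.3396.
C_B = 0.134×3.41/(0.973−0.134) × (0.8618−0.3396) = 0.5446×0.5222 = 0.2844 mol·L⁻¹.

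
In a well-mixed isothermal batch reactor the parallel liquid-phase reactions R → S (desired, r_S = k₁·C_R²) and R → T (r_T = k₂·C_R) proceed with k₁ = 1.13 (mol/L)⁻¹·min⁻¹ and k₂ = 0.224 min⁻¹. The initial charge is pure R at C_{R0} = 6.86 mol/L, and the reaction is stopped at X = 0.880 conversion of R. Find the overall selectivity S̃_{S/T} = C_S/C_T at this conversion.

14.8

C_R = C_{R0}(1−X) = 0.8232 mol/L.
Along a PFR/batch, dC_T/dC_R = −r_T/(r_S+r_T) = −k₂/(k₂+k₁·C_R).
Integrating from C_{R0} to C_R: C_T = (0.224/1.13)·ln[(0.224+1.13·6.86)/(0.224+1.13·0.823)] = 0.1982·ln(7.976/1.154) = 0.3832 mol/L.
Then C_S = (C_{R0}−C_R) − C_T = 6.037 − 0.3832 = 5.654 mol/L.
S̃_{S/T} = C_S/C_T = 5.654/0.3832 = 14.8.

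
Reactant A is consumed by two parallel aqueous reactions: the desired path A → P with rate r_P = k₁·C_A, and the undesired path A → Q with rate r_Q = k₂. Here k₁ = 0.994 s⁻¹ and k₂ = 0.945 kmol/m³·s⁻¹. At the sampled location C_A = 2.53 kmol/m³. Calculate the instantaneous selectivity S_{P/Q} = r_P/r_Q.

S_{P/Q} = r_P/r_Q = (k₁·C_A)/(k₂) = (k₁/k₂)·C_A.
= (0.994×2.530) / (0.945) = 2.515/0.9450 = 2.66.

2.66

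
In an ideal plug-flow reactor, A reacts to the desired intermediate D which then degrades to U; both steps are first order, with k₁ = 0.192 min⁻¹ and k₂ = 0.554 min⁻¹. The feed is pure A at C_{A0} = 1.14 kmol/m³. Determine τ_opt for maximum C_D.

2.93 min

For first-order series the maximum of C_D occurs at τ_opt = ln(k₂/k₁)/(k₂−k₁).
= ln(0.554/0.192)/(0.554−0.192) = ln(2.885)/0.3620 = 1.060/0.3620 = 2.93 min.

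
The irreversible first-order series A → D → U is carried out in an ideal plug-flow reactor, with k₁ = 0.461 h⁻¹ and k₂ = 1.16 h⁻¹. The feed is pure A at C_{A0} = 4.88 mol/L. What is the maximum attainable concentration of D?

At the optimum, C_{D,max}/C_{A0} = (k₁/k₂)^[k₂/(k₂−k₁)].
= (0.461/1.16)^(1.16/(1.16−0.461)) = (0.3974)^(1.660) = 0.2162.
C_{D,max} = 0.2162×4.88 = 1.06 mol/L.

1.06 mol/L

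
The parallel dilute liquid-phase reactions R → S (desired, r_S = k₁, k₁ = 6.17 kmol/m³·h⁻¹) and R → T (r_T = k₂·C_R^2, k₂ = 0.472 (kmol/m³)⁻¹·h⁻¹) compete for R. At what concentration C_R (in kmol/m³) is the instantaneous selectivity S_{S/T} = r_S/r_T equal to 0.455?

5.36 kmol/m³

S_{S/T} = (k₁/k₂)·C_R^-2 ⇒ C_R = (S·k₂/k₁)^(-0.5).
= (0.455×0.472/6.17)^(-0.5) = (0.03481)^(-0.5) = 5.36 kmol/m³.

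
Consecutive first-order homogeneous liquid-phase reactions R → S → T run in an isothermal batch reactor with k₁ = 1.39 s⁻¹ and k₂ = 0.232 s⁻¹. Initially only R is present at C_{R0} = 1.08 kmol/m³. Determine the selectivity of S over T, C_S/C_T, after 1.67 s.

3.40

The intermediate concentration in a first-order A→B→C sequence is C_S = k₁C_{R0}(e^(−k₁t) − e^(−k₂t))/(k₂−k₁).
e^(−k₁t) = e^(−1.39×1.67) = e^(−2.321) = 0.09815; e^(−k₂t) = e^(−0.3874) = 0.6788.
C_S = 1.39×1.08/(0.232−1.39) × (0.09815−0.6788) = (-1.296)×(-0.5806) = 0.7527 kmol/m³.
C_R = C_{R0}e^(−k₁t) = 0.1060 kmol/m³, so C_T = C_{R0}−C_R−C_S = 0.2213 kmol/m³; C_S/C_T = 3.40.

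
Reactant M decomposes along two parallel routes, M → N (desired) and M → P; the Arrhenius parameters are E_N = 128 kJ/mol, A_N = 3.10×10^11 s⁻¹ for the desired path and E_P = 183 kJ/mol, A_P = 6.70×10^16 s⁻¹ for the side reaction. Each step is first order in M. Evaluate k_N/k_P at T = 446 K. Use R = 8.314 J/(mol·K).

Since both paths have the same order in M, the concentration cancels and S_{N/P} = k_N/k_P = (A_N/A_P)·exp[(E_P−E_N)/(RT)].
(E_P−E_N)/(RT) = (183−128)×10³/(8.314×446) = 55000/3708 = 14.83.
k_N/k_P = (3.10×10^11/6.70×10^16)·exp(14.83) = 4.627×10^-6 × 2.765×10^6 = 12.8.

12.8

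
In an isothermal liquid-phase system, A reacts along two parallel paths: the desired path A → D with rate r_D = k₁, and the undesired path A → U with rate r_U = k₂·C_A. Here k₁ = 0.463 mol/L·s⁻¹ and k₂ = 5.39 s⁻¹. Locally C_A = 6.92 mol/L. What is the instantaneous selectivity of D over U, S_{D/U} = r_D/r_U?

S_{D/U} = r_D/r_U = (k₁)/(k₂·C_A) = (k₁/k₂)·C_A⁻¹.
= (0.463) / (5.39×6.920) = 0.4630/37.30 = 0.0124.

0.0124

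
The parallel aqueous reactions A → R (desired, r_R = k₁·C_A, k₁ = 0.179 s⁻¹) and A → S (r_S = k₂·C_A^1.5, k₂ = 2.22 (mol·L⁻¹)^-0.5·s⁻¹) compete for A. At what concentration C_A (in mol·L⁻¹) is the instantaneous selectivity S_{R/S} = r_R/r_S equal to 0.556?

S_{R/S} = (k₁/k₂)·C_A^-0.5 ⇒ C_A = (S·k₂/k₁)^(-2).
= (0.556×2.22/0.179)^(-2) = (6.896)^(-2) = 0.0210 mol·L⁻¹.

0.0210 mol·L⁻¹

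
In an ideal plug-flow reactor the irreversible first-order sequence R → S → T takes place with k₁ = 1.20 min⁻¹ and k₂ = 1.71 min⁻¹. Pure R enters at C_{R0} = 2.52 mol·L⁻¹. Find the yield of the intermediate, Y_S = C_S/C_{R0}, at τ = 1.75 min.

For first-order series with pure R initially, C_S(τ) = k₁C_{R0}/(k₂−k₁)·(e^(−k₁τ) − e^(−k₂τ)).
e^(−k₁τ) = e^(−1.20×1.75) = e^(−2.100) = 0.1225; e^(−k₂τ) = e^(−2.992) = 0.05016.
C_S = 1.20×2.52/(1.71−1.20) × (0.1225−0.05016) = 5.929×0.07229 = 0.4287 mol·L⁻¹.
Y_S = C_S/C_{R0} = 0.4287/2.52 = 0.170.

0.170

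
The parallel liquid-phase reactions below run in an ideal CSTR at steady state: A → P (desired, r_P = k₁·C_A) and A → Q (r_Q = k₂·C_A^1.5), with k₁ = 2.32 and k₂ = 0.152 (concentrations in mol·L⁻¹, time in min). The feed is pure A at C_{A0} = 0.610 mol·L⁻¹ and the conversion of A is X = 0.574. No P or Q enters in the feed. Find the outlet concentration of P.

0.339 mol·L⁻¹

Exit C_A = C_{A0}(1−X) = 0.610×0.426 = 0.2599 mol·L⁻¹.
In a CSTR the entire volume is at exit conditions, so r_P = 2.32×0.2599 = 0.6029 and r_Q = 0.152×0.2599^1.5 = 0.02014.
Fraction of consumed A going to P: r_P/(r_P+r_Q) = 0.9677.
C_P = 0.9677·C_{A0}·X = 0.9677×0.610×0.574 = 0.339 mol·L⁻¹.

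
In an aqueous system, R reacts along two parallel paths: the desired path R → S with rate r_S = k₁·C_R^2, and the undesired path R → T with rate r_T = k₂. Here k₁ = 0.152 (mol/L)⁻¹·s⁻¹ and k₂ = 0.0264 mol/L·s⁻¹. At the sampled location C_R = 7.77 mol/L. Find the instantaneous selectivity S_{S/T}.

S_{S/T} = r_S/r_T = (k₁·C_R^2)/(k₂) = (k₁/k₂)·C_R^2.
= (0.152×7.770^2) / (0.0264) = 9.177/0.02640 = 348.
Since the desired path is higher order in R, keeping C_R high (PFR or concentrated feed) favours S.

348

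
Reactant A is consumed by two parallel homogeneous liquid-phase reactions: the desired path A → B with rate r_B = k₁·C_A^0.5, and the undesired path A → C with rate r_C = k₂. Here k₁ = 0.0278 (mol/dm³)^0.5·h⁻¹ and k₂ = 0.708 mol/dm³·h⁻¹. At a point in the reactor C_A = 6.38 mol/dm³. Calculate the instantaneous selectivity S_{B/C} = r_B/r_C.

S_{B/C} = r_B/r_C = (k₁·C_A^0.5)/(k₂) = (k₁/k₂)·C_A^0.5.
= (0.0278×6.380^0.5) / (0.708) = 0.07022/0.7080 = 0.0992.

0.0992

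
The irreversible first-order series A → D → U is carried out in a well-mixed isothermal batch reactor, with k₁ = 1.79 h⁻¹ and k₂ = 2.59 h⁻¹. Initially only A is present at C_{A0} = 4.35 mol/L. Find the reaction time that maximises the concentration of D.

0.462 h

For first-order series the maximum of C_D occurs at t_opt = ln(k₂/k₁)/(k₂−k₁).
= ln(2.59/1.79)/(2.59−1.79) = ln(1.447)/0.8000 = 0.3694/0.8000 = 0.462 h.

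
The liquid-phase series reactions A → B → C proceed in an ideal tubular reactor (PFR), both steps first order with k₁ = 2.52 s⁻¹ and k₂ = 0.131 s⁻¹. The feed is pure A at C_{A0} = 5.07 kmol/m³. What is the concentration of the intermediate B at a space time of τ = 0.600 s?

Solving the coupled first-order balances gives C_B(τ) = [k₁/(k₂−k₁)]·C_{A0}·(e^(−k₁τ) − e^(−k₂τ)).
e^(−k₁τ) = e^(−2.52×0.600) = e^(−1.512) = 0.2205; e^(−k₂τ) = e^(−0.07860) = 0.9244.
C_B = 2.52×5.07/(0.131−2.52) × (0.2205−0.9244) = (-5.348)×(-0.7039) = 3.765 kmol/m³.

3.76 kmol/m³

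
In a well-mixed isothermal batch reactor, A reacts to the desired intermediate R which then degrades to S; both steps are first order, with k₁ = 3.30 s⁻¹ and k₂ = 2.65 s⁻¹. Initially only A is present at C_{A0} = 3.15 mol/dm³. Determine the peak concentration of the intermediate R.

1.29 mol/dm³

At the optimum, C_{R,max}/C_{A0} = (k₁/k₂)^[k₂/(k₂−k₁)].
= (3.30/2.65)^(2.65/(2.65−3.30)) = (1.245)^(-4.077) = 0.4089.
C_{R,max} = 0.4089×3.15 = 1.29 mol/dm³.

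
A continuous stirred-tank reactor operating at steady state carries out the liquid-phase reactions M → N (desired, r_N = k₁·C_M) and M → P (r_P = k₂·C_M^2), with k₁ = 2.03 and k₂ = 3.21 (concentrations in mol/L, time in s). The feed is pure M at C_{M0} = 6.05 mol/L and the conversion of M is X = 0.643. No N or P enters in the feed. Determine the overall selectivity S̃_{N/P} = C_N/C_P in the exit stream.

0.293

Exit C_M = C_{M0}(1−X) = 6.05×0.357 = 2.160 mol/L.
In a CSTR the entire volume is at exit conditions, so r_N = 2.03×2.160 = 4.384 and r_P = 3.21×2.160^2 = 14.97.
Overall selectivity = C_N/C_P = r_Nτ/(r_Pτ) = r_N/r_P = 0.293.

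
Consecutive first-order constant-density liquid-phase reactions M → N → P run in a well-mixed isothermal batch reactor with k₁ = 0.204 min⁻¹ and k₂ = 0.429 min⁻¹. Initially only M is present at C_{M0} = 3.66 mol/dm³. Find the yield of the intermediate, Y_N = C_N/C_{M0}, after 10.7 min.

0.0930

For first-order series with pure M initially, C_N(t) = k₁C_{M0}/(k₂−k₁)·(e^(−k₁t) − e^(−k₂t)).
e^(−k₁t) = e^(−0.204×10.7) = e^(−2.183) = 0.1127; e^(−k₂t) = e^(−4.590) = 0.01015.
C_N = 0.204×3.66/(0.429−0.204) × (0.1127−0.01015) = 3.318×0.1026 = 0.3404 mol/dm³.
Y_N = C_N/C_{M0} = 0.3404/3.66 = 0.0930.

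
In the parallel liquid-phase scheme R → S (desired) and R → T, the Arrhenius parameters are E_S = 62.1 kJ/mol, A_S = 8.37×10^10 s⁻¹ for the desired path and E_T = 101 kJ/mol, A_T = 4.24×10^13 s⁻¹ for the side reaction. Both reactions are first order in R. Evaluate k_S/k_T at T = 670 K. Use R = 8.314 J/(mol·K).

Since both paths have the same order in R, the concentration cancels and S_{S/T} = k_S/k_T = (A_S/A_T)·exp[(E_T−E_S)/(RT)].
(E_T−E_S)/(RT) = (101−62.1)×10³/(8.314×670) = 38900/5570 = 6.983.
k_S/k_T = (8.37×10^10/4.24×10^13)·exp(6.983) = 0.001974 × 1079 = 2.13.

2.13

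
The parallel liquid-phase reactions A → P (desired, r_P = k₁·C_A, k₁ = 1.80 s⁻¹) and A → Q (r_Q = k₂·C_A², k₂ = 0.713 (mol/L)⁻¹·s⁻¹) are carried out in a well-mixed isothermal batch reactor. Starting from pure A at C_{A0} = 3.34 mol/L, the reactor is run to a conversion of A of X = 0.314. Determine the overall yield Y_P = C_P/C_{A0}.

0.149

C_A = C_{A0}(1−X) = 2.291 mol/L.
Along a PFR/batch, dC_P/dC_A = −r_P/(r_P+r_Q) = −k₁/(k₁+k₂·C_A).
Integrating from C_{A0} to C_A: C_P = (1.80/0.713)·ln[(1.80+0.713·3.34)/(1.80+0.713·2.29)] = 2.525·ln(4.181/3.434) = 0.4974 mol/L.
Y_P = C_P/C_{A0} = 0.4974/3.34 = 0.149.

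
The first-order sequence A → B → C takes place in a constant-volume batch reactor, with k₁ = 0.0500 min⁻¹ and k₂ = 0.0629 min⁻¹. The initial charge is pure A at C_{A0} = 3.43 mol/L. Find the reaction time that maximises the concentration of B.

For first-order series the maximum of C_B occurs at t_opt = ln(k₂/k₁)/(k₂−k₁).
= ln(0.0629/0.0500)/(0.0629−0.0500) = ln(1.258)/0.01290 = 0.2295/0.01290 = 17.8 min.

17.8 min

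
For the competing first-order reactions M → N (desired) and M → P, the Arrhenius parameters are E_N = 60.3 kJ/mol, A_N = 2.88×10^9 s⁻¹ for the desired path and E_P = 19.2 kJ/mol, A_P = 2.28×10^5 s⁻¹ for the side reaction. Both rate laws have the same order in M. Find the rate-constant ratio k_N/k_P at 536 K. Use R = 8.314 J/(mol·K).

Since both paths have the same order in M, the concentration cancels and S_{N/P} = k_N/k_P = (A_N/A_P)·exp[(E_P−E_N)/(RT)].
(E_P−E_N)/(RT) = (19.2−60.3)×10³/(8.314×536) = -41100/4456 = -9.223.
k_N/k_P = (2.88×10^9/2.28×10^5)·exp(-9.223) = 12632 × 9.875×10^-5 = 1.25.
Since E_N > E_P, raising the temperature improves selectivity toward N.

1.25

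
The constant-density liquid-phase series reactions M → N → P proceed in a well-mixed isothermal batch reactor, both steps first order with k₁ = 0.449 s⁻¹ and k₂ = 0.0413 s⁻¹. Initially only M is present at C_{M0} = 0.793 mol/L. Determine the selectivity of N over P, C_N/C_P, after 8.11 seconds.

3.53

For first-order series with pure M initially, C_N(t) = k₁C_{M0}/(k₂−k₁)·(e^(−k₁t) − e^(−k₂t)).
e^(−k₁t) = e^(−0.449×8.11) = e^(−3.641) = 0.02622; e^(−k₂t) = e^(−0.3349) = 0.7154.
C_N = 0.449×0.793/(0.0413−0.449) × (0.02622−0.7154) = (-0.8733)×(-0.6892) = 0.6019 mol/L.
C_M = C_{M0}e^(−k₁t) = 0.02079 mol/L, so C_P = C_{M0}−C_M−C_N = 0.1703 mol/L; C_N/C_P = 3.53.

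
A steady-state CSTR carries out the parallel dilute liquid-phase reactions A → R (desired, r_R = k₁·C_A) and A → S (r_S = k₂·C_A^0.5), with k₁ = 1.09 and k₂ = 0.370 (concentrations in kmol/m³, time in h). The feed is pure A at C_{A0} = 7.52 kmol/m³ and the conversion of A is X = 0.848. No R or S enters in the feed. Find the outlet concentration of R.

4.84 kmol/m³

Exit C_A = C_{A0}(1−X) = 7.52×0.152 = 1.143 kmol/m³.
Rates in a CSTR are evaluated at the outlet concentration: r_R = 1.09×1.143 = 1.246, r_S = 0.370×1.143^0.5 = 0.3956.
Fraction of consumed A going to R: r_R/(r_R+r_S) = 0.7590.
C_R = 0.7590·C_{A0}·X = 0.7590×7.52×0.848 = 4.84 kmol/m³.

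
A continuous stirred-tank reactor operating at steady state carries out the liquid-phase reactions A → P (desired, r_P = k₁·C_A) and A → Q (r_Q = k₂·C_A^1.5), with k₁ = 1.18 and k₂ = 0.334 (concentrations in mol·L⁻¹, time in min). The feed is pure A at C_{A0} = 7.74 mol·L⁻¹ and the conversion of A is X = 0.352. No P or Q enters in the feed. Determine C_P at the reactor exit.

1.67 mol·L⁻¹

Exit C_A = C_{A0}(1−X) = 7.74×0.648 = 5.016 mol·L⁻¹.
A CSTR operates uniformly at the exit composition, giving r_P = 5.918 and r_Q = 3.752 (each k·C_A^n at C_A = 5.016).
Fraction of consumed A going to P: r_P/(r_P+r_Q) = 0.6120.
C_P = 0.6120·C_{A0}·X = 0.6120×7.74×0.352 = 1.67 mol·L⁻¹.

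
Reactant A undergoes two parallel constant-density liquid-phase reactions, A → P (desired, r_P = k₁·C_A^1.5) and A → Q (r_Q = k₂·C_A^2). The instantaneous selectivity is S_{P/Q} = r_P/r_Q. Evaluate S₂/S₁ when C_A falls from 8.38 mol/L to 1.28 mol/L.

S_{P/Q} = (k₁/k₂)·C_A^-0.5, so S₂/S₁ = (C_{A,2}/C_{A,1})^-0.5.
= (1.28/8.38)^(-0.5) = (0.1527)^(-0.5) = 2.56.
Selectivity toward P rises as C_A falls — low-concentration operation is favoured.

2.56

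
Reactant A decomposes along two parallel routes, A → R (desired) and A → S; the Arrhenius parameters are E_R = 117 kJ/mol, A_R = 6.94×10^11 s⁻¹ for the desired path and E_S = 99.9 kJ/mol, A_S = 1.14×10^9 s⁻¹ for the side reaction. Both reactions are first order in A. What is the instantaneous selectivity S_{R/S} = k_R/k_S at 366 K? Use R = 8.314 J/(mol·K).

2.21

k_R/k_S = (A_R/A_S)·exp[−(E_R−E_S)/(RT)] = (A_R/A_S)·exp[(E_S−E_R)/(RT)].
(E_S−E_R)/(RT) = (99.9−117)×10³/(8.314×366) = -17100/3043 = -5.620.
k_R/k_S = (6.94×10^11/1.14×10^9)·exp(-5.620) = 608.8 × 0.003626 = 2.21.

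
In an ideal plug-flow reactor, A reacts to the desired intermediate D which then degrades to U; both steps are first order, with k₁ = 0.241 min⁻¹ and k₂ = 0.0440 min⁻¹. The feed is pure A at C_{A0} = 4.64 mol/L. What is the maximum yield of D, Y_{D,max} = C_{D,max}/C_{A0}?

For a first-order series the maximum intermediate yield is C_{D,max}/C_{A0} = (k₁/k₂)^[k₂/(k₂−k₁)].
= (0.241/0.0440)^(0.0440/(0.0440−0.241)) = (5.477)^(-0.2234) = 0.6840.

0.684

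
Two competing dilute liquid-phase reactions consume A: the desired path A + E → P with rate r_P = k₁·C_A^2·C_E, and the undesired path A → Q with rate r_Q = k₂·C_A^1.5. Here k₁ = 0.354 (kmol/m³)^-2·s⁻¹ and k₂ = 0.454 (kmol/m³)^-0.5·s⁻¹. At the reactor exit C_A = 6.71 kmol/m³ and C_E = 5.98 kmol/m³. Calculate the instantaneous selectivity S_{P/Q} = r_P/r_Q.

S_{P/Q} = r_P/r_Q = (k₁·C_A^2·C_E)/(k₂·C_A^1.5) = (k₁/k₂)·C_A^0.5·C_E.
= (0.354×6.710^2×5.980) / (0.454×6.710^1.5) = 95.31/7.891 = 12.1.

12.1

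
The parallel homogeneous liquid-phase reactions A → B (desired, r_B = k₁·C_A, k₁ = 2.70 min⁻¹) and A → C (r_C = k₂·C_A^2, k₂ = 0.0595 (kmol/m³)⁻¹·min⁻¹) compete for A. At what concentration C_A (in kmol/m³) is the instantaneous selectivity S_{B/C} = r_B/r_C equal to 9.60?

S_{B/C} = (k₁/k₂)·C_A⁻¹ ⇒ C_A = (S·k₂/k₁)^(-1).
= (9.60×0.0595/2.70)^(-1) = (0.2116)^(-1) = 4.73 kmol/m³.

4.73 kmol/m³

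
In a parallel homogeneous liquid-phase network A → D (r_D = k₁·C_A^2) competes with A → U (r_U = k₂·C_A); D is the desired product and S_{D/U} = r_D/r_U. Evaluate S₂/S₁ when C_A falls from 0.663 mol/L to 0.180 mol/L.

0.271

S_{D/U} = (k₁/k₂)·C_A, so S₂/S₁ = (C_{A,2}/C_{A,1}).
= 0.180/0.663 = 0.271.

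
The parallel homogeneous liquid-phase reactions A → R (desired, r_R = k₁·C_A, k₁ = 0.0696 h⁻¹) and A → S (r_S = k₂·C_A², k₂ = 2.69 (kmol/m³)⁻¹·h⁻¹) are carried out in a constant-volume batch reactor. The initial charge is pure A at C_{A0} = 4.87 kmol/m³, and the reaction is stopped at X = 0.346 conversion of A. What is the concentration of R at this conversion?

0.0109 kmol/m³

C_A = C_{A0}(1−X) = 3.185 kmol/m³.
Along a PFR/batch, dC_R/dC_A = −r_R/(r_R+r_S) = −k₁/(k₁+k₂·C_A).
Integrating from C_{A0} to C_A: C_R = (0.0696/2.69)·ln[(0.0696+2.69·4.87)/(0.0696+2.69·3.18)] = 0.02587·ln(13.17/8.637) = 0.01091 kmol/m³.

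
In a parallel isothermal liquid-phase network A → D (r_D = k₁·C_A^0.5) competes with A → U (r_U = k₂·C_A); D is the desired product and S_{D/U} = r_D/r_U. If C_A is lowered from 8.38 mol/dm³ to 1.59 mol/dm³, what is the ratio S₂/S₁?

S_{D/U} = (k₁/k₂)·C_A^-0.5, so S₂/S₁ = (C_{A,2}/C_{A,1})^-0.5.
= (1.59/8.38)^(-0.5) = (0.1897)^(-0.5) = 2.30.
Selectivity toward D rises as C_A falls — low-concentration operation is favoured.

2.30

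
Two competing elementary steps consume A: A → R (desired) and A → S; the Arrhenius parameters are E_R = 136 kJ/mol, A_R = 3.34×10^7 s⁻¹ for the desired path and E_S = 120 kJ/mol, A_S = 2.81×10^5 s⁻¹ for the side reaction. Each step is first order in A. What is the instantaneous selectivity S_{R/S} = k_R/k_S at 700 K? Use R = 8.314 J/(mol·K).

With equal orders, S_{R/S} = k_R/k_S = (A_R/A_S)·exp[(E_S−E_R)/(RT)].
(E_S−E_R)/(RT) = (120−136)×10³/(8.314×700) = -16000/5820 = -2.749.
k_R/k_S = (3.34×10^7/2.81×10^5)·exp(-2.749) = 118.9 × 0.06398 = 7.60.
Since E_R > E_S, raising the temperature improves selectivity toward R.

7.60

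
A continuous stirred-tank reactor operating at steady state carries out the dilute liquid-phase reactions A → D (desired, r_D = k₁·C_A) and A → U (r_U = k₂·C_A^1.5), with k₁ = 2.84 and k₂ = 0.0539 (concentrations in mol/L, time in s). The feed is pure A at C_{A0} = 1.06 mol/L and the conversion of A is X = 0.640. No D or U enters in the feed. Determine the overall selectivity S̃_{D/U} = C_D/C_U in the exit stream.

85.3

Exit C_A = C_{A0}(1−X) = 1.06×0.360 = 0.3816 mol/L.
Rates in a CSTR are evaluated at the outlet concentration: r_D = 2.84×0.3816 = 1.084, r_U = 0.0539×0.3816^1.5 = 0.01271.
Overall selectivity = C_D/C_U = r_Dτ/(r_Uτ) = r_D/r_U = 85.3.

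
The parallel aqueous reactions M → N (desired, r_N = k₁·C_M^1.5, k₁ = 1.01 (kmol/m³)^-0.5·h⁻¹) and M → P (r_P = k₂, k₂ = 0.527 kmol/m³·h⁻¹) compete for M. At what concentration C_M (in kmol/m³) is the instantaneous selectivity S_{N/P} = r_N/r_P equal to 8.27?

2.65 kmol/m³

S_{N/P} = (k₁/k₂)·C_M^1.5 ⇒ C_M = (S·k₂/k₁)^(1/1.5).
= (8.27×0.527/1.01)^(0.6667) = (4.315)^(0.6667) = 2.65 kmol/m³.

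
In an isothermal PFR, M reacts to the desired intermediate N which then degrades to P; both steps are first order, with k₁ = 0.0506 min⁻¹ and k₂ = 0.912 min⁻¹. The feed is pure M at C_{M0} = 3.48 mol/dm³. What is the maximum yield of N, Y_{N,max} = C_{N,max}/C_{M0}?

For a first-order series the maximum intermediate yield is C_{N,max}/C_{M0} = (k₁/k₂)^[k₂/(k₂−k₁)].
= (0.0506/0.912)^(0.912/(0.912−0.0506)) = (0.05548)^(1.059) = 0.04682.

0.0468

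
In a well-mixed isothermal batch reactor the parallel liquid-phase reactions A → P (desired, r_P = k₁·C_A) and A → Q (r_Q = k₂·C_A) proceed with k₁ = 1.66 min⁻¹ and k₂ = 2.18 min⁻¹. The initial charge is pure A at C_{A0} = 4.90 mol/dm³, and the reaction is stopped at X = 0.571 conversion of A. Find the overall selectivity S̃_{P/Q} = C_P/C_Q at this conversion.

0.761

C_A = C_{A0}(1−X) = 2.102 mol/dm³.
Both paths are first order in A, so the instantaneous fraction to P is constant: dC_P/d(−C_A) = k₁/(k₁+k₂) = 0.4323.
C_P = 0.4323·(C_{A0}−C_A) = 0.4323×2.798 = 1.21 mol/dm³.
C_Q = (C_{A0}−C_A)−C_P = 1.588 mol/dm³; S̃_{P/Q} = 1.210/1.588 = 0.761.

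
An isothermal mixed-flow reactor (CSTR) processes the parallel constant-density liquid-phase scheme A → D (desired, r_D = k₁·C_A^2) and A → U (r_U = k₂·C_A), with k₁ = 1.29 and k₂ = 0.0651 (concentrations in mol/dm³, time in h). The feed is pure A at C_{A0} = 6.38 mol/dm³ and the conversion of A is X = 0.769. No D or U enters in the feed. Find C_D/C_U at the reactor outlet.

29.2

Exit C_A = C_{A0}(1−X) = 6.38×0.231 = 1.474 mol/dm³.
A CSTR operates uniformly at the exit composition, giving r_D = 2.802 and r_U = 0.09594 (each k·C_A^n at C_A = 1.474).
Overall selectivity = C_D/C_U = r_Dτ/(r_Uτ) = r_D/r_U = 29.2.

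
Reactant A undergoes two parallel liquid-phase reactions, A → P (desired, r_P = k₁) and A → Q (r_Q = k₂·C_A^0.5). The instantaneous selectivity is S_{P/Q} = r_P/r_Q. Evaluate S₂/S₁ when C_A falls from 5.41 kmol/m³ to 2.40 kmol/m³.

S_{P/Q} = (k₁/k₂)·C_A^-0.5, so S₂/S₁ = (C_{A,2}/C_{A,1})^-0.5.
= (2.40/5.41)^(-0.5) = (0.4436)^(-0.5) = 1.50.
Selectivity toward P rises as C_A falls — low-concentration operation is favoured.

1.50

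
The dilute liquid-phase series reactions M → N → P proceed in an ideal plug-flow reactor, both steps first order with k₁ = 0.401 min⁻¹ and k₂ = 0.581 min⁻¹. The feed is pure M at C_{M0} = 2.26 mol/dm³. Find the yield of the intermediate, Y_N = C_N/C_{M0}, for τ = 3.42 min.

For first-order series with pure M initially, C_N(τ) = k₁C_{M0}/(k₂−k₁)·(e^(−k₁τ) − e^(−k₂τ)).
e^(−k₁τ) = e^(−0.401×3.42) = e^(−1.371) = 0.2537; e^(−k₂τ) = e^(−1.987) = 0.1371.
C_N = 0.401×2.26/(0.581−0.401) × (0.2537−0.1371) = 5.035×0.1166 = 0.5873 mol/dm³.
Y_N = C_N/C_{M0} = 0.5873/2.26 = 0.260.

0.260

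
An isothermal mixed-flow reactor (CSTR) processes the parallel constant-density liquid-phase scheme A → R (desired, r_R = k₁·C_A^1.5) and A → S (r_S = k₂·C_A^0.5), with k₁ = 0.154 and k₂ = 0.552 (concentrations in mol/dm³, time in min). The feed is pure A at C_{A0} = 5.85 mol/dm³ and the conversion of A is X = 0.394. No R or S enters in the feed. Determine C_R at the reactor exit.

Exit C_A = C_{A0}(1−X) = 5.85×0.606 = 3.545 mol/dm³.
A CSTR operates uniformly at the exit composition, giving r_R = 1.028 and r_S = 1.039 (each k·C_A^n at C_A = 3.545).
Fraction of consumed A going to R: r_R/(r_R+r_S) = 0.4972.
C_R = 0.4972·C_{A0}·X = 0.4972×5.85×0.394 = 1.15 mol/dm³.

1.15 mol/dm³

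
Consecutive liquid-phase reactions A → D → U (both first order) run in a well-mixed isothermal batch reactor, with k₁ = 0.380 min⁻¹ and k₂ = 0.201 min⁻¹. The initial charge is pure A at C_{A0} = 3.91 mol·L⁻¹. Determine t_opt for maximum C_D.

3.56 min

Setting dC_D/dt = 0 gives t_opt = ln(k₂/k₁)/(k₂−k₁).
= ln(0.201/0.380)/(0.201−0.380) = ln(0.5289)/-0.1790 = -0.6369/-0.1790 = 3.56 min.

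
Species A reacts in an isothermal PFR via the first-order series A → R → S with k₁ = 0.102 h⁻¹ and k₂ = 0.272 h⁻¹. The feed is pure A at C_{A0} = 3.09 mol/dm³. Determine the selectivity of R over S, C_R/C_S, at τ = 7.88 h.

0.560

For first-order series with pure A initially, C_R(τ) = k₁C_{A0}/(k₂−k₁)·(e^(−k₁τ) − e^(−k₂τ)).
e^(−k₁τ) = e^(−0.102×7.88) = e^(−0.8038) = 0.4476; e^(−k₂τ) = e^(−2.143) = 0.1173.
C_R = 0.102×3.09/(0.272−0.102) × (0.4476−0.1173) = 1.854×0.3304 = 0.6125 mol/dm³.
C_A = C_{A0}e^(−k₁τ) = 1.383 mol/dm³, so C_S = C_{A0}−C_A−C_R = 1.094 mol/dm³; C_R/C_S = 0.560.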